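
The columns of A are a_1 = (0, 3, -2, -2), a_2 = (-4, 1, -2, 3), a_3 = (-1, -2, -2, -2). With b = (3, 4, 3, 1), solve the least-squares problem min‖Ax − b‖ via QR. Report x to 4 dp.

a_1 = (0, 3, -2, -2); ‖a_1‖ = 4.1231, so e_1 = (0.0000, 0.7276, -0.4851, -0.4851).
e_1·a_2 = 0.0000·(-4) + 0.7276·1 + (-0.4851)·(-2) + (-0.4851)·3 = 0.2425.
u_2 = a_2 − 0.2425·e_1 = (-4.0000, 0.8235, -1.8824, 3.1176).
‖u_2‖ = 5.4719, so e_2 = (-0.7310, 0.1505, -0.3440, 0.5698).
e_1·a_3 = 0.0000·(-1) + 0.7276·(-2) + (-0.4851)·(-2) + (-0.4851)·(-2) = 0.4851; e_2·a_3 = (-0.7310)·(-1) + 0.1505·(-2) + (-0.3440)·(-2) + 0.5698·(-2) = -0.0215.
u_3 = a_3 − 0.4851·e_1 + 0.0215·e_2 = (-1.0157, -2.3497, -1.7721, -1.7525).
‖u_3‖ = 3.5727, so e_3 = (-0.2843, -0.6577, -0.4960, -0.4905).
Qᵀb = (0.9701, -2.0533, -5.4622).
Back-substitute: x_3 = -5.4622/3.5727 = -1.5289.
x_2 = (-2.0533 + 0.0215·(-1.5289))/5.4719 = -0.3813.
x_1 = (0.9701 − 0.2425·(-0.3813) − 0.4851·(-1.5289))/4.1231 = 0.4376.

x = (0.4376, -0.3813, -1.5289)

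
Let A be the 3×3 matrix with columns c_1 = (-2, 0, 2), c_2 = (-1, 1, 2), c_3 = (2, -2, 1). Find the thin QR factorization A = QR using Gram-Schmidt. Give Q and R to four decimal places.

Q = [[-0.7071, 0.4082, 0.5774], [0.0000, 0.8165, -0.5774], [0.7071, 0.4082, 0.5774]], R = [[2.8284, 2.1213, -0.7071], [0.0000, 1.2247, -0.4082], [0.0000, 0.0000, 2.8868]]

c_1 = (-2, 0, 2); ‖c_1‖ = 2.8284, so q_1 = (-0.7071, 0.0000, 0.7071).
q_1·c_2 = (-0.7071)·(-1) + 0.0000·1 + 0.7071·2 = 2.1213.
u_2 = c_2 − 2.1213·q_1 = (0.5000, 1.0000, 0.5000).
‖u_2‖ = 1.2247, so q_2 = (0.4082, 0.8165, 0.4082).
q_1·c_3 = (-0.7071)·2 + 0.0000·(-2) + 0.7071·1 = -0.7071; q_2·c_3 = 0.4082·2 + 0.8165·(-2) + 0.4082·1 = -0.4082.
u_3 = c_3 + 0.7071·q_1 + 0.4082·q_2 = (1.6667, -1.6667, 1.6667).
‖u_3‖ = 2.8868, so q_3 = (0.5774, -0.5774, 0.5774).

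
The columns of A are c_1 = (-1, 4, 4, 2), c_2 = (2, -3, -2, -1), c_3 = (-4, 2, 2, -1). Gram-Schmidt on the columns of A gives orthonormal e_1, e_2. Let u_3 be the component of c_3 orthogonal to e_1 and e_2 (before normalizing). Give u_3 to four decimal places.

u_3 = (-0.5556, -0.8333, 1.3556, -1.3222)

c_1 = (-1, 4, 4, 2); ‖c_1‖ = 6.0828, so e_1 = (-0.1644, 0.6576, 0.6576, 0.3288).
e_1·c_2 = (-0.1644)·2 + 0.6576·(-3) + 0.6576·(-2) + 0.3288·(-1) = -3.9456.
u_2 = c_2 + 3.9456·e_1 = (1.3514, -0.4054, 0.5946, 0.2973).
‖u_2‖ = 1.5596, so e_2 = (0.8665, -0.2599, 0.3812, 0.1906).
e_1·c_3 = (-0.1644)·(-4) + 0.6576·2 + 0.6576·2 + 0.3288·(-1) = 2.9592; e_2·c_3 = 0.8665·(-4) + (-0.2599)·2 + 0.3812·2 + 0.1906·(-1) = -3.4138.
u_3 = c_3 − 2.9592·e_1 + 3.4138·e_2 = (-0.5556, -0.8333, 1.3556, -1.3222).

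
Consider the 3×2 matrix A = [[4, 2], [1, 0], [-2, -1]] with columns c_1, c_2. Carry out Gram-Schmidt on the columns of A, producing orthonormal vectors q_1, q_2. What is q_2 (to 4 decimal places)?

c_1 = (4, 1, -2); ‖c_1‖ = 4.5826, so q_1 = (0.8729, 0.2182, -0.4364).
q_1·c_2 = 0.8729·2 + 0.2182·0 + (-0.4364)·(-1) = 2.1822.
u_2 = c_2 − 2.1822·q_1 = (0.0952, -0.4762, -0.0476).
‖u_2‖ = 0.4880, so q_2 = (0.1952, -0.9759, -0.0976).

q_2 = (0.1952, -0.9759, -0.0976)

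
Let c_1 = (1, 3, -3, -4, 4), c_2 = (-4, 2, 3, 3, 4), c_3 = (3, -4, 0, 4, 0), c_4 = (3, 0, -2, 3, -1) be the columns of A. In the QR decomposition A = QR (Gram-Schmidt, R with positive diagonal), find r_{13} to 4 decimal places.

q_1 = c_1/‖c_1‖ = (1, 3, -3, -4, 4)/7.1414 = (0.1400, 0.4201, -0.4201, -0.5601, 0.5601).
r_{13} = q_1·c_3 = -3.5007.

r_{13} = -3.5007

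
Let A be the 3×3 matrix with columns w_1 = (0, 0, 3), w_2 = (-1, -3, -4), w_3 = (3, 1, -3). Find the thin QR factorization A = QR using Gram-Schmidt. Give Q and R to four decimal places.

Q = [[0.0000, -0.3162, 0.9487], [0.0000, -0.9487, -0.3162], [1.0000, 0.0000, 0.0000]], R = [[3.0000, -4.0000, -3.0000], [0.0000, 3.1623, -1.8974], [0.0000, 0.0000, 2.5298]]

e_1 = w_1/‖w_1‖ = (0, 0, 3)/3.0000 = (0.0000, 0.0000, 1.0000).
r_{12} = e_1·w_2 = -4.0000.
u_2 = w_2 + 4.0000·e_1 = (-1.0000, -3.0000, 0.0000).
‖u_2‖ = 3.1623, so e_2 = (-0.3162, -0.9487, 0.0000).
r_{13} = e_1·w_3 = -3.0000; r_{23} = e_2·w_3 = -1.8974.
u_3 = w_3 + 3.0000·e_1 + 1.8974·e_2 = (2.4000, -0.8000, 0.0000).
‖u_3‖ = 2.5298, so e_3 = (0.9487, -0.3162, 0.0000).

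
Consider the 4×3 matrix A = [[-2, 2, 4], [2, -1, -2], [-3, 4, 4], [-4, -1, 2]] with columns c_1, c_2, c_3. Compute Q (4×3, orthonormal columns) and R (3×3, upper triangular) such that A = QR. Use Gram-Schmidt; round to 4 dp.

Q = [[-0.3482, 0.2873, 0.8846], [0.3482, -0.0378, 0.0254], [-0.5222, 0.6805, -0.4576], [-0.6963, -0.6730, -0.0864]], R = [[5.7446, -2.4371, -5.5705], [0.0000, 4.0076, 2.6011], [0.0000, 0.0000, 1.4845]]

c_1 = (-2, 2, -3, -4); ‖c_1‖ = 5.7446, so q_1 = (-0.3482, 0.3482, -0.5222, -0.6963).
q_1·c_2 = (-0.3482)·2 + 0.3482·(-1) + (-0.5222)·4 + (-0.6963)·(-1) = -2.4371.
u_2 = c_2 + 2.4371·q_1 = (1.1515, -0.1515, 2.7273, -2.6970).
‖u_2‖ = 4.0076, so q_2 = (0.2873, -0.0378, 0.6805, -0.6730).
q_1·c_3 = (-0.3482)·4 + 0.3482·(-2) + (-0.5222)·4 + (-0.6963)·2 = -5.5705; q_2·c_3 = 0.2873·4 + (-0.0378)·(-2) + 0.6805·4 + (-0.6730)·2 = 2.6011.
u_3 = c_3 + 5.5705·q_1 − 2.6011·q_2 = (1.3132, 0.0377, -0.6792, -0.1283).
‖u_3‖ = 1.4845, so q_3 = (0.8846, 0.0254, -0.4576, -0.0864).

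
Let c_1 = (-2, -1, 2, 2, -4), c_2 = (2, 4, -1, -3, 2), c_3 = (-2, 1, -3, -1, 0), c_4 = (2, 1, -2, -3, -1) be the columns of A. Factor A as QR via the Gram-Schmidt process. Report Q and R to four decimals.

Q = [[-0.3714, 0.0917, -0.6413, 0.5049], [-0.1857, 0.8437, 0.1099, -0.3978], [0.3714, 0.1742, -0.7355, -0.3213], [0.3714, -0.3577, -0.1283, -0.4437], [-0.7428, -0.3485, -0.1387, -0.5355]], R = [[5.3852, -4.4567, -0.9285, -2.0426], [0.0000, 3.7600, 0.4952, 2.1001], [0.0000, 0.0000, 3.7273, 0.8219], [0.0000, 0.0000, 0.0000, 3.1211]]

e_1 = c_1/‖c_1‖ = (-2, -1, 2, 2, -4)/5.3852 = (-0.3714, -0.1857, 0.3714, 0.3714, -0.7428).
r_{12} = e_1·c_2 = -4.4567.
u_2 = c_2 + 4.4567·e_1 = (0.3448, 3.1724, 0.6552, -1.3448, -1.3103).
‖u_2‖ = 3.7600, so e_2 = (0.0917, 0.8437, 0.1742, -0.3577, -0.3485).
r_{13} = e_1·c_3 = -0.9285; r_{23} = e_2·c_3 = 0.4952.
u_3 = c_3 + 0.9285·e_1 − 0.4952·e_2 = (-2.3902, 0.4098, -2.7415, -0.4780, -0.5171).
‖u_3‖ = 3.7273, so e_3 = (-0.6413, 0.1099, -0.7355, -0.1283, -0.1387).
r_{14} = e_1·c_4 = -2.0426; r_{24} = e_2·c_4 = 2.1001; r_{34} = e_3·c_4 = 0.8219.
u_4 = c_4 + 2.0426·e_1 − 2.1001·e_2 − 0.8219·e_3 = (1.5758, -1.2416, -1.0028, -1.3848, -1.6713).
‖u_4‖ = 3.1211, so e_4 = (0.5049, -0.3978, -0.3213, -0.4437, -0.5355).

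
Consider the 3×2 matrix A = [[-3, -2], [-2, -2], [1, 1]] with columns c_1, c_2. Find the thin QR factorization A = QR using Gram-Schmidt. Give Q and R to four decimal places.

c_1 = (-3, -2, 1); ‖c_1‖ = 3.7417, so e_1 = (-0.8018, -0.5345, 0.2673).
e_1·c_2 = (-0.8018)·(-2) + (-0.5345)·(-2) + 0.2673·1 = 2.9399.
u_2 = c_2 − 2.9399·e_1 = (0.3571, -0.4286, 0.2143).
‖u_2‖ = 0.5976, so e_2 = (0.5976, -0.7171, 0.3586).

Q = [[-0.8018, 0.5976], [-0.5345, -0.7171], [0.2673, 0.3586]], R = [[3.7417, 2.9399], [0.0000, 0.5976]]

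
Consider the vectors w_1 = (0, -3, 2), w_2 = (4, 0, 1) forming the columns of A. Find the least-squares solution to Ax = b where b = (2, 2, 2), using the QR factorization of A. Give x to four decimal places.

x = (-0.2488, 0.6175)

w_1 = (0, -3, 2); ‖w_1‖ = 3.6056, so e_1 = (0.0000, -0.8321, 0.5547).
e_1·w_2 = 0.0000·4 + (-0.8321)·0 + 0.5547·1 = 0.5547.
u_2 = w_2 − 0.5547·e_1 = (4.0000, 0.4615, 0.6923).
‖u_2‖ = 4.0856, so e_2 = (0.9790, 0.1130, 0.1694).
Qᵀb = (-0.5547, 2.5229).
Back-substitute: x_2 = 2.5229/4.0856 = 0.6175.
x_1 = (-0.5547 − 0.5547·0.6175)/3.6056 = -0.2488.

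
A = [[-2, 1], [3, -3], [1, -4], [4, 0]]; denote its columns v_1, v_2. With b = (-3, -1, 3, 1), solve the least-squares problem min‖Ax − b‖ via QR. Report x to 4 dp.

x = (0.1441, -0.3784)

v_1 = (-2, 3, 1, 4); ‖v_1‖ = 5.4772, so q_1 = (-0.3651, 0.5477, 0.1826, 0.7303).
q_1·v_2 = (-0.3651)·1 + 0.5477·(-3) + 0.1826·(-4) + 0.7303·0 = -2.7386.
u_2 = v_2 + 2.7386·q_1 = (0.0000, -1.5000, -3.5000, 2.0000).
‖u_2‖ = 4.3012, so q_2 = (0.0000, -0.3487, -0.8137, 0.4650).
Qᵀb = (1.8257, -1.6275).
Back-substitute: x_2 = -1.6275/4.3012 = -0.3784.
x_1 = (1.8257 + 2.7386·(-0.3784))/5.4772 = 0.1441.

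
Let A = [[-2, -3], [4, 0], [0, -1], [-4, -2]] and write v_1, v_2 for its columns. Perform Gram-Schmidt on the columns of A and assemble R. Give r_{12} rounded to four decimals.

v_1 = (-2, 4, 0, -4); ‖v_1‖ = 6.0000, so q_1 = (-0.3333, 0.6667, 0.0000, -0.6667).
r_{12} = q_1·v_2 = 2.3333.

r_{12} = 2.3333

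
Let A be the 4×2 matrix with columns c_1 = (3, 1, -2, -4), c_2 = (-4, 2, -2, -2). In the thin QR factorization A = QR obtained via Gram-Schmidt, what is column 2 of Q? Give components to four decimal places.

q_2 = (-0.7956, 0.3662, -0.3536, -0.3284)

c_1 = (3, 1, -2, -4); ‖c_1‖ = 5.4772, so q_1 = (0.5477, 0.1826, -0.3651, -0.7303).
q_1·c_2 = 0.5477·(-4) + 0.1826·2 + (-0.3651)·(-2) + (-0.7303)·(-2) = 0.3651.
u_2 = c_2 − 0.3651·q_1 = (-4.2000, 1.9333, -1.8667, -1.7333).
‖u_2‖ = 5.2789, so q_2 = (-0.7956, 0.3662, -0.3536, -0.3284).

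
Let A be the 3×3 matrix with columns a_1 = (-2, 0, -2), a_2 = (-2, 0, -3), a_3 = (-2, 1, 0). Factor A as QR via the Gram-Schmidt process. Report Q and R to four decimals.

a_1 = (-2, 0, -2); ‖a_1‖ = 2.8284, so q_1 = (-0.7071, 0.0000, -0.7071).
q_1·a_2 = (-0.7071)·(-2) + 0.0000·0 + (-0.7071)·(-3) = 3.5355.
u_2 = a_2 − 3.5355·q_1 = (0.5000, 0.0000, -0.5000).
‖u_2‖ = 0.7071, so q_2 = (0.7071, 0.0000, -0.7071).
q_1·a_3 = (-0.7071)·(-2) + 0.0000·1 + (-0.7071)·0 = 1.4142; q_2·a_3 = 0.7071·(-2) + 0.0000·1 + (-0.7071)·0 = -1.4142.
u_3 = a_3 − 1.4142·q_1 + 1.4142·q_2 = (0.0000, 1.0000, 0.0000).
‖u_3‖ = 1.0000, so q_3 = (0.0000, 1.0000, 0.0000).

Q = [[-0.7071, 0.7071, 0.0000], [0.0000, 0.0000, 1.0000], [-0.7071, -0.7071, 0.0000]], R = [[2.8284, 3.5355, 1.4142], [0.0000, 0.7071, -1.4142], [0.0000, 0.0000, 1.0000]]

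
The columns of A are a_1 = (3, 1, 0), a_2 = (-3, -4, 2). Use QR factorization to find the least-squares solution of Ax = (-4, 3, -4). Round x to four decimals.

x = (-3.0165, -1.6281)

e_1 = a_1/‖a_1‖ = (3, 1, 0)/3.1623 = (0.9487, 0.3162, 0.0000).
r_{12} = e_1·a_2 = -4.1110.
u_2 = a_2 + 4.1110·e_1 = (0.9000, -2.7000, 2.0000).
‖u_2‖ = 3.4785, so e_2 = (0.2587, -0.7762, 0.5750).
Qᵀb = (-2.8460, -5.6634).
Back-substitute: x_2 = -5.6634/3.4785 = -1.6281.
x_1 = (-2.8460 + 4.1110·(-1.6281))/3.1623 = -3.0165.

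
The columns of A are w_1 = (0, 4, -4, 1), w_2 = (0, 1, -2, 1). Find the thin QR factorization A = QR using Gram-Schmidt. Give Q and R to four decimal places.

w_1 = (0, 4, -4, 1); ‖w_1‖ = 5.7446, so e_1 = (0.0000, 0.6963, -0.6963, 0.1741).
e_1·w_2 = 0.0000·0 + 0.6963·1 + (-0.6963)·(-2) + 0.1741·1 = 2.2630.
u_2 = w_2 − 2.2630·e_1 = (0.0000, -0.5758, -0.4242, 0.6061).
‖u_2‖ = 0.9374, so e_2 = (0.0000, -0.6142, -0.4526, 0.6465).

Q = [[0.0000, 0.0000], [0.6963, -0.6142], [-0.6963, -0.4526], [0.1741, 0.6465]], R = [[5.7446, 2.2630], [0.0000, 0.9374]]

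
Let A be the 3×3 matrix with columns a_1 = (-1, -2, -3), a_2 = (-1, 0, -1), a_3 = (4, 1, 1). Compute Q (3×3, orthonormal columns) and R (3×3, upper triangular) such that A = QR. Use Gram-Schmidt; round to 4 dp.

Q = [[-0.2673, -0.7715, 0.5774], [-0.5345, 0.6172, 0.5774], [-0.8018, -0.1543, -0.5774]], R = [[3.7417, 1.0690, -2.4054], [0.0000, 0.9258, -2.6232], [0.0000, 0.0000, 2.3094]]

a_1 = (-1, -2, -3); ‖a_1‖ = 3.7417, so e_1 = (-0.2673, -0.5345, -0.8018).
e_1·a_2 = (-0.2673)·(-1) + (-0.5345)·0 + (-0.8018)·(-1) = 1.0690.
u_2 = a_2 − 1.0690·e_1 = (-0.7143, 0.5714, -0.1429).
‖u_2‖ = 0.9258, so e_2 = (-0.7715, 0.6172, -0.1543).
e_1·a_3 = (-0.2673)·4 + (-0.5345)·1 + (-0.8018)·1 = -2.4054; e_2·a_3 = (-0.7715)·4 + 0.6172·1 + (-0.1543)·1 = -2.6232.
u_3 = a_3 + 2.4054·e_1 + 2.6232·e_2 = (1.3333, 1.3333, -1.3333).
‖u_3‖ = 2.3094, so e_3 = (0.5774, 0.5774, -0.5774).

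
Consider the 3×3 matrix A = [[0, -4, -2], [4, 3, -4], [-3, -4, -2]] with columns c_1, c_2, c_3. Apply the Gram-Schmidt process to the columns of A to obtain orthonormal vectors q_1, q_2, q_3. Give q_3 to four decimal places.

q_3 = (0.3304, -0.5663, -0.7551)

c_1 = (0, 4, -3); ‖c_1‖ = 5.0000, so q_1 = (0.0000, 0.8000, -0.6000).
q_1·c_2 = 0.0000·(-4) + 0.8000·3 + (-0.6000)·(-4) = 4.8000.
u_2 = c_2 − 4.8000·q_1 = (-4.0000, -0.8400, -1.1200).
‖u_2‖ = 4.2379, so q_2 = (-0.9439, -0.1982, -0.2643).
q_1·c_3 = 0.0000·(-2) + 0.8000·(-4) + (-0.6000)·(-2) = -2.0000; q_2·c_3 = (-0.9439)·(-2) + (-0.1982)·(-4) + (-0.2643)·(-2) = 3.2091.
u_3 = c_3 + 2.0000·q_1 − 3.2091·q_2 = (1.0290, -1.7639, -2.3519).
‖u_3‖ = 3.1147, so q_3 = (0.3304, -0.5663, -0.7551).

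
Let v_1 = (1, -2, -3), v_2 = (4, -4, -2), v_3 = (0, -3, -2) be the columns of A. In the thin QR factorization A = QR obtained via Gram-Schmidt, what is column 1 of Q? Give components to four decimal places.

v_1 = (1, -2, -3); ‖v_1‖ = 3.7417, so e_1 = (0.2673, -0.5345, -0.8018).

e_1 = (0.2673, -0.5345, -0.8018)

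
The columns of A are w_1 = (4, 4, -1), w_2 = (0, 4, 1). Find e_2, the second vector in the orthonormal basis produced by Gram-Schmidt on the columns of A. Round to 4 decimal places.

e_2 = (-0.5698, 0.6838, 0.4558)

w_1 = (4, 4, -1); ‖w_1‖ = 5.7446, so e_1 = (0.6963, 0.6963, -0.1741).
e_1·w_2 = 0.6963·0 + 0.6963·4 + (-0.1741)·1 = 2.6112.
u_2 = w_2 − 2.6112·e_1 = (-1.8182, 2.1818, 1.4545).
‖u_2‖ = 3.1909, so e_2 = (-0.5698, 0.6838, 0.4558).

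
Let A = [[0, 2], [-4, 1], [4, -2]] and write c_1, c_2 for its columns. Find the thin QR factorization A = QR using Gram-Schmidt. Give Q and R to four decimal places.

q_1 = c_1/‖c_1‖ = (0, -4, 4)/5.6569 = (0.0000, -0.7071, 0.7071).
r_{12} = q_1·c_2 = -2.1213.
u_2 = c_2 + 2.1213·q_1 = (2.0000, -0.5000, -0.5000).
‖u_2‖ = 2.1213, so q_2 = (0.9428, -0.2357, -0.2357).

Q = [[0.0000, 0.9428], [-0.7071, -0.2357], [0.7071, -0.2357]], R = [[5.6569, -2.1213], [0.0000, 2.1213]]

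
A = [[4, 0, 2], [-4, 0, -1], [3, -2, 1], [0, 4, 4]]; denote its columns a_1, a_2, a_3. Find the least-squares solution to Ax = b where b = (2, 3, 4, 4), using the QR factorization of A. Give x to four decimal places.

x = (-1.5401, -2.6423, 3.6861)

q_1 = a_1/‖a_1‖ = (4, -4, 3, 0)/6.4031 = (0.6247, -0.6247, 0.4685, 0.0000).
r_{12} = q_1·a_2 = -0.9370.
u_2 = a_2 + 0.9370·q_1 = (0.5854, -0.5854, -1.5610, 4.0000).
‖u_2‖ = 4.3729, so q_2 = (0.1339, -0.1339, -0.3570, 0.9147).
r_{13} = q_1·a_3 = 2.3426; r_{23} = q_2·a_3 = 3.7035.
u_3 = a_3 − 2.3426·q_1 − 3.7035·q_2 = (0.0408, 0.9592, 1.2245, 0.6122).
‖u_3‖ = 1.6721, so q_3 = (0.0244, 0.5736, 0.7323, 0.3662).
Qᵀb = (1.2494, 2.0972, 6.1636).
Back-substitute: x_3 = 6.1636/1.6721 = 3.6861.
x_2 = (2.0972 − 3.7035·3.6861)/4.3729 = -2.6423.
x_1 = (1.2494 + 0.9370·(-2.6423) − 2.3426·3.6861)/6.4031 = -1.5401.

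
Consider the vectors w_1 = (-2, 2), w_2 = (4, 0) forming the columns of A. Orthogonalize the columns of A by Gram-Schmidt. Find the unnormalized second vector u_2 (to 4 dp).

u_2 = (2.0000, 2.0000)

q_1 = w_1/‖w_1‖ = (-2, 2)/2.8284 = (-0.7071, 0.7071).
r_{12} = q_1·w_2 = -2.8284.
u_2 = w_2 + 2.8284·q_1 = (2.0000, 2.0000).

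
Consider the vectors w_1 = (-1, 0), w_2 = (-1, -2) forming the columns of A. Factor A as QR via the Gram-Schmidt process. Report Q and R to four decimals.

Q = [[-1.0000, 0.0000], [0.0000, -1.0000]], R = [[1.0000, 1.0000], [0.0000, 2.0000]]

w_1 = (-1, 0); ‖w_1‖ = 1.0000, so e_1 = (-1.0000, 0.0000).
e_1·w_2 = (-1.0000)·(-1) + 0.0000·(-2) = 1.0000.
u_2 = w_2 − 1.0000·e_1 = (0.0000, -2.0000).
‖u_2‖ = 2.0000, so e_2 = (0.0000, -1.0000).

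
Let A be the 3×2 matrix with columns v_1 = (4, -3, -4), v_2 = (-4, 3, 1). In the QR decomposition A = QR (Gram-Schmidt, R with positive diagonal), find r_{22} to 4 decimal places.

r_{22} = 2.3426

q_1 = v_1/‖v_1‖ = (4, -3, -4)/6.4031 = (0.6247, -0.4685, -0.6247).
r_{12} = q_1·v_2 = -4.5290.
u_2 = v_2 + 4.5290·q_1 = (-1.1707, 0.8780, -1.8293).
r_{22} = ‖u_2‖ = 2.3426.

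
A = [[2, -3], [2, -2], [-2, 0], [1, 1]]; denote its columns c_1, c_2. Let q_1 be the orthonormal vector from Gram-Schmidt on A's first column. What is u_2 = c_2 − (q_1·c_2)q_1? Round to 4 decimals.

u_2 = (-1.6154, -0.6154, -1.3846, 1.6923)

q_1 = c_1/‖c_1‖ = (2, 2, -2, 1)/3.6056 = (0.5547, 0.5547, -0.5547, 0.2774).
r_{12} = q_1·c_2 = -2.4962.
u_2 = c_2 + 2.4962·q_1 = (-1.6154, -0.6154, -1.3846, 1.6923).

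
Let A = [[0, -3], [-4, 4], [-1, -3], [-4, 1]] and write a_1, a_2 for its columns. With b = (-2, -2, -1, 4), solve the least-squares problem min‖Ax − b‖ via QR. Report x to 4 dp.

x = (-0.1848, 0.0531)

e_1 = a_1/‖a_1‖ = (0, -4, -1, -4)/5.7446 = (0.0000, -0.6963, -0.1741, -0.6963).
r_{12} = e_1·a_2 = -2.9593.
u_2 = a_2 + 2.9593·e_1 = (-3.0000, 1.9394, -3.5152, -1.0606).
‖u_2‖ = 5.1227, so e_2 = (-0.5856, 0.3786, -0.6862, -0.2070).
Qᵀb = (-1.2185, 0.2721).
Back-substitute: x_2 = 0.2721/5.1227 = 0.0531.
x_1 = (-1.2185 + 2.9593·0.0531)/5.7446 = -0.1848.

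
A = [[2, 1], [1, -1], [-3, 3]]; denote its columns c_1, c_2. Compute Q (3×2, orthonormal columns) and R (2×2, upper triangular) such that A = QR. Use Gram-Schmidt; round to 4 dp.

q_1 = c_1/‖c_1‖ = (2, 1, -3)/3.7417 = (0.5345, 0.2673, -0.8018).
r_{12} = q_1·c_2 = -2.1381.
u_2 = c_2 + 2.1381·q_1 = (2.1429, -0.4286, 1.2857).
‖u_2‖ = 2.5355, so q_2 = (0.8452, -0.1690, 0.5071).

Q = [[0.5345, 0.8452], [0.2673, -0.1690], [-0.8018, 0.5071]], R = [[3.7417, -2.1381], [0.0000, 2.5355]]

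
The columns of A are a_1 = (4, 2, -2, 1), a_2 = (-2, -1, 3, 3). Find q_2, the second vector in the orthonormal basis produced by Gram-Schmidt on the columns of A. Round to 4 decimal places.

q_1 = a_1/‖a_1‖ = (4, 2, -2, 1)/5.0000 = (0.8000, 0.4000, -0.4000, 0.2000).
r_{12} = q_1·a_2 = -2.6000.
u_2 = a_2 + 2.6000·q_1 = (0.0800, 0.0400, 1.9600, 3.5200).
‖u_2‖ = 4.0299, so q_2 = (0.0199, 0.0099, 0.4864, 0.8735).

q_2 = (0.0199, 0.0099, 0.4864, 0.8735)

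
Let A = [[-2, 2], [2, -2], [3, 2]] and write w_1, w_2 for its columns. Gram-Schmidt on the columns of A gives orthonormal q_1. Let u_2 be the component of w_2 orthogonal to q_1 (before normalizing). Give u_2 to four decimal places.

w_1 = (-2, 2, 3); ‖w_1‖ = 4.1231, so q_1 = (-0.4851, 0.4851, 0.7276).
q_1·w_2 = (-0.4851)·2 + 0.4851·(-2) + 0.7276·2 = -0.4851.
u_2 = w_2 + 0.4851·q_1 = (1.7647, -1.7647, 2.3529).

u_2 = (1.7647, -1.7647, 2.3529)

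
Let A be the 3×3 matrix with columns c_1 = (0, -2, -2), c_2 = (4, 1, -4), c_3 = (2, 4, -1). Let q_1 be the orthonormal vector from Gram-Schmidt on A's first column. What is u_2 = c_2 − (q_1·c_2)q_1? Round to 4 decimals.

u_2 = (4.0000, 2.5000, -2.5000)

c_1 = (0, -2, -2); ‖c_1‖ = 2.8284, so q_1 = (0.0000, -0.7071, -0.7071).
q_1·c_2 = 0.0000·4 + (-0.7071)·1 + (-0.7071)·(-4) = 2.1213.
u_2 = c_2 − 2.1213·q_1 = (4.0000, 2.5000, -2.5000).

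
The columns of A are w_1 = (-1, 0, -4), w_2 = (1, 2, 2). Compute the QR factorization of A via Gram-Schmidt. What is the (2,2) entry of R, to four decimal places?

e_1 = w_1/‖w_1‖ = (-1, 0, -4)/4.1231 = (-0.2425, 0.0000, -0.9701).
r_{12} = e_1·w_2 = -2.1828.
u_2 = w_2 + 2.1828·e_1 = (0.4706, 2.0000, -0.1176).
r_{22} = ‖u_2‖ = 2.0580.

r_{22} = 2.0580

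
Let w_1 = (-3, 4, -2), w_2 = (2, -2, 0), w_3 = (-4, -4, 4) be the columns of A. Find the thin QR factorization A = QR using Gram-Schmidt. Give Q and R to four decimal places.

e_1 = w_1/‖w_1‖ = (-3, 4, -2)/5.3852 = (-0.5571, 0.7428, -0.3714).
r_{12} = e_1·w_2 = -2.5997.
u_2 = w_2 + 2.5997·e_1 = (0.5517, -0.0690, -0.9655).
‖u_2‖ = 1.1142, so e_2 = (0.4952, -0.0619, -0.8666).
r_{13} = e_1·w_3 = -2.2283; r_{23} = e_2·w_3 = -5.1995.
u_3 = w_3 + 2.2283·e_1 + 5.1995·e_2 = (-2.6667, -2.6667, -1.3333).
‖u_3‖ = 4.0000, so e_3 = (-0.6667, -0.6667, -0.3333).

Q = [[-0.5571, 0.4952, -0.6667], [0.7428, -0.0619, -0.6667], [-0.3714, -0.8666, -0.3333]], R = [[5.3852, -2.5997, -2.2283], [0.0000, 1.1142, -5.1995], [0.0000, 0.0000, 4.0000]]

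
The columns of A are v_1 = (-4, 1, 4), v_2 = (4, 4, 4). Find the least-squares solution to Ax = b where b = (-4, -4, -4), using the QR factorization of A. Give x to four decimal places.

x = (0.0000, -1.0000)

e_1 = v_1/‖v_1‖ = (-4, 1, 4)/5.7446 = (-0.6963, 0.1741, 0.6963).
r_{12} = e_1·v_2 = 0.6963.
u_2 = v_2 − 0.6963·e_1 = (4.4848, 3.8788, 3.5152).
‖u_2‖ = 6.8931, so e_2 = (0.6506, 0.5627, 0.5100).
Qᵀb = (-0.6963, -6.8931).
Back-substitute: x_2 = -6.8931/6.8931 = -1.0000.
x_1 = (-0.6963 − 0.6963·(-1.0000))/5.7446 = 0.0000.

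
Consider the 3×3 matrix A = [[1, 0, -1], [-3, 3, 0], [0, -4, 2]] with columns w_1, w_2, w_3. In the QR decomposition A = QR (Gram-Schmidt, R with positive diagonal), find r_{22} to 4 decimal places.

w_1 = (1, -3, 0); ‖w_1‖ = 3.1623, so q_1 = (0.3162, -0.9487, 0.0000).
q_1·w_2 = 0.3162·0 + (-0.9487)·3 + 0.0000·(-4) = -2.8460.
u_2 = w_2 + 2.8460·q_1 = (0.9000, 0.3000, -4.0000).
r_{22} = ‖u_2‖ = 4.1110.

r_{22} = 4.1110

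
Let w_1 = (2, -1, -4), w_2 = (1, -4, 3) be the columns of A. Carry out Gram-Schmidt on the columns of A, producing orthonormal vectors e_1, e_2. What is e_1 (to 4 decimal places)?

w_1 = (2, -1, -4); ‖w_1‖ = 4.5826, so e_1 = (0.4364, -0.2182, -0.8729).

e_1 = (0.4364, -0.2182, -0.8729)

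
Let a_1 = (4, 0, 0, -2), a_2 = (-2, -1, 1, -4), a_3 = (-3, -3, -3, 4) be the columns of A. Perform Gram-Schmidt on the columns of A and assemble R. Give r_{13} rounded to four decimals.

q_1 = a_1/‖a_1‖ = (4, 0, 0, -2)/4.4721 = (0.8944, 0.0000, 0.0000, -0.4472).
r_{13} = q_1·a_3 = -4.4721.

r_{13} = -4.4721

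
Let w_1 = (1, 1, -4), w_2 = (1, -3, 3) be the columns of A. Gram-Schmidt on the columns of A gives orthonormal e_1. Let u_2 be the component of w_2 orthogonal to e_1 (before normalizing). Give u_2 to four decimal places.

u_2 = (1.7778, -2.2222, -0.1111)

w_1 = (1, 1, -4); ‖w_1‖ = 4.2426, so e_1 = (0.2357, 0.2357, -0.9428).
e_1·w_2 = 0.2357·1 + 0.2357·(-3) + (-0.9428)·3 = -3.2998.
u_2 = w_2 + 3.2998·e_1 = (1.7778, -2.2222, -0.1111).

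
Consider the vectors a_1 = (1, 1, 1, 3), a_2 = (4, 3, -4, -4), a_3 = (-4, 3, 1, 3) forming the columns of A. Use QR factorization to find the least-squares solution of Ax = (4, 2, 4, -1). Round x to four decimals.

x = (1.0166, 0.1724, -0.4052)

e_1 = a_1/‖a_1‖ = (1, 1, 1, 3)/3.4641 = (0.2887, 0.2887, 0.2887, 0.8660).
r_{12} = e_1·a_2 = -2.5981.
u_2 = a_2 + 2.5981·e_1 = (4.7500, 3.7500, -3.2500, -1.7500).
‖u_2‖ = 7.0887, so e_2 = (0.6701, 0.5290, -0.4585, -0.2469).
r_{13} = e_1·a_3 = 2.5981; r_{23} = e_2·a_3 = -2.2924.
u_3 = a_3 − 2.5981·e_1 + 2.2924·e_2 = (-3.2139, 3.4627, -0.8010, 0.1841).
‖u_3‖ = 4.7953, so e_3 = (-0.6702, 0.7221, -0.1670, 0.0384).
Qᵀb = (2.0207, 2.1513, -1.9432).
Back-substitute: x_3 = -1.9432/4.7953 = -0.4052.
x_2 = (2.1513 + 2.2924·(-0.4052))/7.0887 = 0.1724.
x_1 = (2.0207 + 2.5981·0.1724 − 2.5981·(-0.4052))/3.4641 = 1.0166.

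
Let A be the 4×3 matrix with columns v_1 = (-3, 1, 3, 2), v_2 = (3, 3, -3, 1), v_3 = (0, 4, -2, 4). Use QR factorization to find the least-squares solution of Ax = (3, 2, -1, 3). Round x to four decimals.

x = (0.3377, 0.9058, 0.0013)

v_1 = (-3, 1, 3, 2); ‖v_1‖ = 4.7958, so e_1 = (-0.6255, 0.2085, 0.6255, 0.4170).
e_1·v_2 = (-0.6255)·3 + 0.2085·3 + 0.6255·(-3) + 0.4170·1 = -2.7107.
u_2 = v_2 + 2.7107·e_1 = (1.3043, 3.5652, -1.3043, 2.1304).
‖u_2‖ = 4.5445, so e_2 = (0.2870, 0.7845, -0.2870, 0.4688).
e_1·v_3 = (-0.6255)·0 + 0.2085·4 + 0.6255·(-2) + 0.4170·4 = 1.2511; e_2·v_3 = 0.2870·0 + 0.7845·4 + (-0.2870)·(-2) + 0.4688·4 = 5.5873.
u_3 = v_3 − 1.2511·e_1 − 5.5873·e_2 = (-0.8211, -0.6442, -1.1789, 0.8589).
‖u_3‖ = 1.7936, so e_3 = (-0.4578, -0.3592, -0.6573, 0.4789).
Qᵀb = (-0.8341, 4.1235, 0.0023).
Back-substitute: x_3 = 0.0023/1.7936 = 0.0013.
x_2 = (4.1235 − 5.5873·0.0013)/4.5445 = 0.9058.
x_1 = (-0.8341 + 2.7107·0.9058 − 1.2511·0.0013)/4.7958 = 0.3377.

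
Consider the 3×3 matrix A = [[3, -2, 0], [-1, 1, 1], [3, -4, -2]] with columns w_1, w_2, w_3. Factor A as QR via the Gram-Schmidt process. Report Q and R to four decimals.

Q = [[0.6882, 0.7071, 0.1622], [-0.2294, 0.0000, 0.9733], [0.6882, -0.7071, 0.1622]], R = [[4.3589, -4.3589, -1.6059], [0.0000, 1.4142, 1.4142], [0.0000, 0.0000, 0.6489]]

e_1 = w_1/‖w_1‖ = (3, -1, 3)/4.3589 = (0.6882, -0.2294, 0.6882).
r_{12} = e_1·w_2 = -4.3589.
u_2 = w_2 + 4.3589·e_1 = (1.0000, 0.0000, -1.0000).
‖u_2‖ = 1.4142, so e_2 = (0.7071, 0.0000, -0.7071).
r_{13} = e_1·w_3 = -1.6059; r_{23} = e_2·w_3 = 1.4142.
u_3 = w_3 + 1.6059·e_1 − 1.4142·e_2 = (0.1053, 0.6316, 0.1053).
‖u_3‖ = 0.6489, so e_3 = (0.1622, 0.9733, 0.1622).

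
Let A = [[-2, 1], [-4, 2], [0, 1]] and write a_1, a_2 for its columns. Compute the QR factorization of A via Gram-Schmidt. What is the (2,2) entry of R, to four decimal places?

a_1 = (-2, -4, 0); ‖a_1‖ = 4.4721, so e_1 = (-0.4472, -0.8944, 0.0000).
e_1·a_2 = (-0.4472)·1 + (-0.8944)·2 + 0.0000·1 = -2.2361.
u_2 = a_2 + 2.2361·e_1 = (0.0000, 0.0000, 1.0000).
r_{22} = ‖u_2‖ = 1.0000.

r_{22} = 1.0000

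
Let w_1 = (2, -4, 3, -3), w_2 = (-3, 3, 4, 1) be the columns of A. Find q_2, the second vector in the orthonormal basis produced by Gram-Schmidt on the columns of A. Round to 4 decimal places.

q_2 = (-0.4407, 0.3580, 0.8216, 0.0505)

w_1 = (2, -4, 3, -3); ‖w_1‖ = 6.1644, so q_1 = (0.3244, -0.6489, 0.4867, -0.4867).
q_1·w_2 = 0.3244·(-3) + (-0.6489)·3 + 0.4867·4 + (-0.4867)·1 = -1.4600.
u_2 = w_2 + 1.4600·q_1 = (-2.5263, 2.0526, 4.7105, 0.2895).
‖u_2‖ = 5.7331, so q_2 = (-0.4407, 0.3580, 0.8216, 0.0505).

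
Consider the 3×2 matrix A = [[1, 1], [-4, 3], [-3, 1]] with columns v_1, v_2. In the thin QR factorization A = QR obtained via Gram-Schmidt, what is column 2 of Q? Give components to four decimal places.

q_2 = (0.8269, 0.4548, -0.3308)

q_1 = v_1/‖v_1‖ = (1, -4, -3)/5.0990 = (0.1961, -0.7845, -0.5883).
r_{12} = q_1·v_2 = -2.7456.
u_2 = v_2 + 2.7456·q_1 = (1.5385, 0.8462, -0.6154).
‖u_2‖ = 1.8605, so q_2 = (0.8269, 0.4548, -0.3308).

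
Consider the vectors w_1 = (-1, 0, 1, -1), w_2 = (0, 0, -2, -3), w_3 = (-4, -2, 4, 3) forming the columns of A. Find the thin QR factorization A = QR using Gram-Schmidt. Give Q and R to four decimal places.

w_1 = (-1, 0, 1, -1); ‖w_1‖ = 1.7321, so q_1 = (-0.5774, 0.0000, 0.5774, -0.5774).
q_1·w_2 = (-0.5774)·0 + 0.0000·0 + 0.5774·(-2) + (-0.5774)·(-3) = 0.5774.
u_2 = w_2 − 0.5774·q_1 = (0.3333, 0.0000, -2.3333, -2.6667).
‖u_2‖ = 3.5590, so q_2 = (0.0937, 0.0000, -0.6556, -0.7493).
q_1·w_3 = (-0.5774)·(-4) + 0.0000·(-2) + 0.5774·4 + (-0.5774)·3 = 2.8868; q_2·w_3 = 0.0937·(-4) + 0.0000·(-2) + (-0.6556)·4 + (-0.7493)·3 = -5.2449.
u_3 = w_3 − 2.8868·q_1 + 5.2449·q_2 = (-1.8421, -2.0000, -1.1053, 0.7368).
‖u_3‖ = 3.0262, so q_3 = (-0.6087, -0.6609, -0.3652, 0.2435).

Q = [[-0.5774, 0.0937, -0.6087], [0.0000, 0.0000, -0.6609], [0.5774, -0.6556, -0.3652], [-0.5774, -0.7493, 0.2435]], R = [[1.7321, 0.5774, 2.8868], [0.0000, 3.5590, -5.2449], [0.0000, 0.0000, 3.0262]]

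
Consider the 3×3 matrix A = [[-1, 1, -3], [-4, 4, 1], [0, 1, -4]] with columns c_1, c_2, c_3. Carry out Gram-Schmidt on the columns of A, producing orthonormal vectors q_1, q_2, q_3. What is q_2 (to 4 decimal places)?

q_1 = c_1/‖c_1‖ = (-1, -4, 0)/4.1231 = (-0.2425, -0.9701, 0.0000).
r_{12} = q_1·c_2 = -4.1231.
u_2 = c_2 + 4.1231·q_1 = (0.0000, 0.0000, 1.0000).
‖u_2‖ = 1.0000, so q_2 = (0.0000, 0.0000, 1.0000).

q_2 = (0.0000, 0.0000, 1.0000)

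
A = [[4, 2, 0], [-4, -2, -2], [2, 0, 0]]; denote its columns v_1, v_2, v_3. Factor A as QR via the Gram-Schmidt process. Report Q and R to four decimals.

Q = [[0.6667, 0.2357, -0.7071], [-0.6667, -0.2357, -0.7071], [0.3333, -0.9428, 0.0000]], R = [[6.0000, 2.6667, 1.3333], [0.0000, 0.9428, 0.4714], [0.0000, 0.0000, 1.4142]]

q_1 = v_1/‖v_1‖ = (4, -4, 2)/6.0000 = (0.6667, -0.6667, 0.3333).
r_{12} = q_1·v_2 = 2.6667.
u_2 = v_2 − 2.6667·q_1 = (0.2222, -0.2222, -0.8889).
‖u_2‖ = 0.9428, so q_2 = (0.2357, -0.2357, -0.9428).
r_{13} = q_1·v_3 = 1.3333; r_{23} = q_2·v_3 = 0.4714.
u_3 = v_3 − 1.3333·q_1 − 0.4714·q_2 = (-1.0000, -1.0000, 0.0000).
‖u_3‖ = 1.4142, so q_3 = (-0.7071, -0.7071, 0.0000).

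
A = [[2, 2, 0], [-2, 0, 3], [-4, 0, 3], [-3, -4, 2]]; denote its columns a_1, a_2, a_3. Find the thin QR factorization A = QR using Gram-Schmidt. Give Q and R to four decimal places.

Q = [[0.3482, 0.2945, 0.6170], [-0.3482, 0.2771, 0.6755], [-0.6963, 0.5543, -0.2606], [-0.5222, -0.7275, 0.3085]], R = [[5.7446, 2.7852, -4.1779], [0.0000, 3.4989, 1.0393], [0.0000, 0.0000, 1.8615]]

a_1 = (2, -2, -4, -3); ‖a_1‖ = 5.7446, so e_1 = (0.3482, -0.3482, -0.6963, -0.5222).
e_1·a_2 = 0.3482·2 + (-0.3482)·0 + (-0.6963)·0 + (-0.5222)·(-4) = 2.7852.
u_2 = a_2 − 2.7852·e_1 = (1.0303, 0.9697, 1.9394, -2.5455).
‖u_2‖ = 3.4989, so e_2 = (0.2945, 0.2771, 0.5543, -0.7275).
e_1·a_3 = 0.3482·0 + (-0.3482)·3 + (-0.6963)·3 + (-0.5222)·2 = -4.1779; e_2·a_3 = 0.2945·0 + 0.2771·3 + 0.5543·3 + (-0.7275)·2 = 1.0393.
u_3 = a_3 + 4.1779·e_1 − 1.0393·e_2 = (1.1485, 1.2574, -0.4851, 0.5743).
‖u_3‖ = 1.8615, so e_3 = (0.6170, 0.6755, -0.2606, 0.3085).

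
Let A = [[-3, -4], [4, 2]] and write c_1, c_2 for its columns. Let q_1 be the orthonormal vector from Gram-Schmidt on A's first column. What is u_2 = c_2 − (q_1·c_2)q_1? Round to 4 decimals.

u_2 = (-1.6000, -1.2000)

c_1 = (-3, 4); ‖c_1‖ = 5.0000, so q_1 = (-0.6000, 0.8000).
q_1·c_2 = (-0.6000)·(-4) + 0.8000·2 = 4.0000.
u_2 = c_2 − 4.0000·q_1 = (-1.6000, -1.2000).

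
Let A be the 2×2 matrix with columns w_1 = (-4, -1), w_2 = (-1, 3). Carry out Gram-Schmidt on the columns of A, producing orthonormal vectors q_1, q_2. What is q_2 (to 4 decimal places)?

w_1 = (-4, -1); ‖w_1‖ = 4.1231, so q_1 = (-0.9701, -0.2425).
q_1·w_2 = (-0.9701)·(-1) + (-0.2425)·3 = 0.2425.
u_2 = w_2 − 0.2425·q_1 = (-0.7647, 3.0588).
‖u_2‖ = 3.1530, so q_2 = (-0.2425, 0.9701).

q_2 = (-0.2425, 0.9701)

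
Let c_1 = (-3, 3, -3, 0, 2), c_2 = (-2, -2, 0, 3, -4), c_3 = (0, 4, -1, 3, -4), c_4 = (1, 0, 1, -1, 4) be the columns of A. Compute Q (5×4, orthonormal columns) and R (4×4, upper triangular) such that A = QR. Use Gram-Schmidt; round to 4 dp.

c_1 = (-3, 3, -3, 0, 2); ‖c_1‖ = 5.5678, so q_1 = (-0.5388, 0.5388, -0.5388, 0.0000, 0.3592).
q_1·c_2 = (-0.5388)·(-2) + 0.5388·(-2) + (-0.5388)·0 + 0.0000·3 + 0.3592·(-4) = -1.4368.
u_2 = c_2 + 1.4368·q_1 = (-2.7742, -1.2258, -0.7742, 3.0000, -3.4839).
‖u_2‖ = 5.5620, so q_2 = (-0.4988, -0.2204, -0.1392, 0.5394, -0.6264).
q_1·c_3 = (-0.5388)·0 + 0.5388·4 + (-0.5388)·(-1) + 0.0000·3 + 0.3592·(-4) = 1.2572; q_2·c_3 = (-0.4988)·0 + (-0.2204)·4 + (-0.1392)·(-1) + 0.5394·3 + (-0.6264)·(-4) = 3.3813.
u_3 = c_3 − 1.2572·q_1 − 3.3813·q_2 = (2.3639, 4.0678, 0.1481, 1.1762, -2.3337).
‖u_3‖ = 5.3839, so q_3 = (0.4391, 0.7555, 0.0275, 0.2185, -0.4335).
q_1·c_4 = (-0.5388)·1 + 0.5388·0 + (-0.5388)·1 + 0.0000·(-1) + 0.3592·4 = 0.3592; q_2·c_4 = (-0.4988)·1 + (-0.2204)·0 + (-0.1392)·1 + 0.5394·(-1) + (-0.6264)·4 = -3.6828; q_3·c_4 = 0.4391·1 + 0.7555·0 + 0.0275·1 + 0.2185·(-1) + (-0.4335)·4 = -1.4857.
u_4 = c_4 − 0.3592·q_1 + 3.6828·q_2 + 1.4857·q_3 = (0.0090, 0.1173, 0.7218, 1.3110, 0.9201).
‖u_4‖ = 1.7608, so q_4 = (0.0051, 0.0666, 0.4099, 0.7446, 0.5226).

Q = [[-0.5388, -0.4988, 0.4391, 0.0051], [0.5388, -0.2204, 0.7555, 0.0666], [-0.5388, -0.1392, 0.0275, 0.4099], [0.0000, 0.5394, 0.2185, 0.7446], [0.3592, -0.6264, -0.4335, 0.5226]], R = [[5.5678, -1.4368, 1.2572, 0.3592], [0.0000, 5.5620, 3.3813, -3.6828], [0.0000, 0.0000, 5.3839, -1.4857], [0.0000, 0.0000, 0.0000, 1.7608]]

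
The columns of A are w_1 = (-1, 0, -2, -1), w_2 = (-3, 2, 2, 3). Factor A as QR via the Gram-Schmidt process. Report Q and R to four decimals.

Q = [[-0.4082, -0.7591], [0.0000, 0.4140], [-0.8165, 0.1380], [-0.4082, 0.4830]], R = [[2.4495, -1.6330], [0.0000, 4.8305]]

w_1 = (-1, 0, -2, -1); ‖w_1‖ = 2.4495, so q_1 = (-0.4082, 0.0000, -0.8165, -0.4082).
q_1·w_2 = (-0.4082)·(-3) + 0.0000·2 + (-0.8165)·2 + (-0.4082)·3 = -1.6330.
u_2 = w_2 + 1.6330·q_1 = (-3.6667, 2.0000, 0.6667, 2.3333).
‖u_2‖ = 4.8305, so q_2 = (-0.7591, 0.4140, 0.1380, 0.4830).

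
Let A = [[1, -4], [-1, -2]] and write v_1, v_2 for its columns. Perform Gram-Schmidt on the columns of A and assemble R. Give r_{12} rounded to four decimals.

r_{12} = -1.4142

v_1 = (1, -1); ‖v_1‖ = 1.4142, so e_1 = (0.7071, -0.7071).
r_{12} = e_1·v_2 = -1.4142.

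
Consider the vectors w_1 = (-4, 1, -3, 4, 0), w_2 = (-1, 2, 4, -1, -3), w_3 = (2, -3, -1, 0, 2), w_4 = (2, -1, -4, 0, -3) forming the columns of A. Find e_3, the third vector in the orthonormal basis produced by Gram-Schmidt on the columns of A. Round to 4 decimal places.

e_1 = w_1/‖w_1‖ = (-4, 1, -3, 4, 0)/6.4807 = (-0.6172, 0.1543, -0.4629, 0.6172, 0.0000).
r_{12} = e_1·w_2 = -1.5430.
u_2 = w_2 + 1.5430·e_1 = (-1.9524, 2.2381, 3.2857, -0.0476, -3.0000).
‖u_2‖ = 5.3497, so e_2 = (-0.3650, 0.4184, 0.6142, -0.0089, -0.5608).
r_{13} = e_1·w_3 = -1.2344; r_{23} = e_2·w_3 = -3.7207.
u_3 = w_3 + 1.2344·e_1 + 3.7207·e_2 = (-0.1198, -1.2529, 0.7138, 0.7288, -0.0865).
‖u_3‖ = 1.6224, so e_3 = (-0.0738, -0.7722, 0.4400, 0.4492, -0.0533).

e_3 = (-0.0738, -0.7722, 0.4400, 0.4492, -0.0533)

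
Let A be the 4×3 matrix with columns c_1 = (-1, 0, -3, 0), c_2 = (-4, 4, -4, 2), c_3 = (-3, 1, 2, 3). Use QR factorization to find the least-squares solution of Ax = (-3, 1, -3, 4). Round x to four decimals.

c_1 = (-1, 0, -3, 0); ‖c_1‖ = 3.1623, so e_1 = (-0.3162, 0.0000, -0.9487, 0.0000).
e_1·c_2 = (-0.3162)·(-4) + 0.0000·4 + (-0.9487)·(-4) + 0.0000·2 = 5.0596.
u_2 = c_2 − 5.0596·e_1 = (-2.4000, 4.0000, 0.8000, 2.0000).
‖u_2‖ = 5.1381, so e_2 = (-0.4671, 0.7785, 0.1557, 0.3892).
e_1·c_3 = (-0.3162)·(-3) + 0.0000·1 + (-0.9487)·2 + 0.0000·3 = -0.9487; e_2·c_3 = (-0.4671)·(-3) + 0.7785·1 + 0.1557·2 + 0.3892·3 = 3.6589.
u_3 = c_3 + 0.9487·e_1 − 3.6589·e_2 = (-1.5909, -1.8485, 0.5303, 1.5758).
‖u_3‖ = 2.9516, so e_3 = (-0.5390, -0.6263, 0.1797, 0.5339).
Qᵀb = (3.7947, 3.2697, 2.5872).
Back-substitute: x_3 = 2.5872/2.9516 = 0.8765.
x_2 = (3.2697 − 3.6589·0.8765)/5.1381 = 0.0122.
x_1 = (3.7947 − 5.0596·0.0122 + 0.9487·0.8765)/3.1623 = 1.4435.

x = (1.4435, 0.0122, 0.8765)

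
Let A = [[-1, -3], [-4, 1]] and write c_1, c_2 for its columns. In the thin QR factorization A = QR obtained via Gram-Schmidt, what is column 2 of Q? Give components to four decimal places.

q_2 = (-0.9701, 0.2425)

c_1 = (-1, -4); ‖c_1‖ = 4.1231, so q_1 = (-0.2425, -0.9701).
q_1·c_2 = (-0.2425)·(-3) + (-0.9701)·1 = -0.2425.
u_2 = c_2 + 0.2425·q_1 = (-3.0588, 0.7647).
‖u_2‖ = 3.1530, so q_2 = (-0.9701, 0.2425).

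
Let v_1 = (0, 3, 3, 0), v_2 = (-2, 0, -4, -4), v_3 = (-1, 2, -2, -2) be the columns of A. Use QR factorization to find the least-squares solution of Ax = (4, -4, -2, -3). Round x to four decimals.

v_1 = (0, 3, 3, 0); ‖v_1‖ = 4.2426, so e_1 = (0.0000, 0.7071, 0.7071, 0.0000).
e_1·v_2 = 0.0000·(-2) + 0.7071·0 + 0.7071·(-4) + 0.0000·(-4) = -2.8284.
u_2 = v_2 + 2.8284·e_1 = (-2.0000, 2.0000, -2.0000, -4.0000).
‖u_2‖ = 5.2915, so e_2 = (-0.3780, 0.3780, -0.3780, -0.7559).
e_1·v_3 = 0.0000·(-1) + 0.7071·2 + 0.7071·(-2) + 0.0000·(-2) = 0.0000; e_2·v_3 = (-0.3780)·(-1) + 0.3780·2 + (-0.3780)·(-2) + (-0.7559)·(-2) = 3.4017.
u_3 = v_3 + 0.0000·e_1 − 3.4017·e_2 = (0.2857, 0.7143, -0.7143, 0.5714).
‖u_3‖ = 1.1952, so e_3 = (0.2390, 0.5976, -0.5976, 0.4781).
Qᵀb = (-4.2426, 0.0000, -1.6733).
Back-substitute: x_3 = -1.6733/1.1952 = -1.4000.
x_2 = (0.0000 − 3.4017·(-1.4000))/5.2915 = 0.9000.
x_1 = (-4.2426 + 2.8284·0.9000 + 0.0000·(-1.4000))/4.2426 = -0.4000.

x = (-0.4000, 0.9000, -1.4000)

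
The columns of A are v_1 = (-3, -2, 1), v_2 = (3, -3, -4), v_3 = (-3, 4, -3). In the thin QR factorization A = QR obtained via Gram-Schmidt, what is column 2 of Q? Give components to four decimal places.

v_1 = (-3, -2, 1); ‖v_1‖ = 3.7417, so q_1 = (-0.8018, -0.5345, 0.2673).
q_1·v_2 = (-0.8018)·3 + (-0.5345)·(-3) + 0.2673·(-4) = -1.8708.
u_2 = v_2 + 1.8708·q_1 = (1.5000, -4.0000, -3.5000).
‖u_2‖ = 5.5227, so q_2 = (0.2716, -0.7243, -0.6338).

q_2 = (0.2716, -0.7243, -0.6338)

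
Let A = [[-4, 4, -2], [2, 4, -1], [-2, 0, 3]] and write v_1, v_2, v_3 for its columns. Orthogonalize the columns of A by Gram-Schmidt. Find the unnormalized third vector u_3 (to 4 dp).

v_1 = (-4, 2, -2); ‖v_1‖ = 4.8990, so q_1 = (-0.8165, 0.4082, -0.4082).
q_1·v_2 = (-0.8165)·4 + 0.4082·4 + (-0.4082)·0 = -1.6330.
u_2 = v_2 + 1.6330·q_1 = (2.6667, 4.6667, -0.6667).
‖u_2‖ = 5.4160, so q_2 = (0.4924, 0.8616, -0.1231).
q_1·v_3 = (-0.8165)·(-2) + 0.4082·(-1) + (-0.4082)·3 = 0.0000; q_2·v_3 = 0.4924·(-2) + 0.8616·(-1) + (-0.1231)·3 = -2.2156.
u_3 = v_3 + 0.0000·q_1 + 2.2156·q_2 = (-0.9091, 0.9091, 2.7273).

u_3 = (-0.9091, 0.9091, 2.7273)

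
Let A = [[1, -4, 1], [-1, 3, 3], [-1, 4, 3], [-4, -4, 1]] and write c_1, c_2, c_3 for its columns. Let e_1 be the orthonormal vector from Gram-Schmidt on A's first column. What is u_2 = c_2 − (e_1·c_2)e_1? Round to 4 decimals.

u_2 = (-4.2632, 3.2632, 4.2632, -2.9474)

c_1 = (1, -1, -1, -4); ‖c_1‖ = 4.3589, so e_1 = (0.2294, -0.2294, -0.2294, -0.9177).
e_1·c_2 = 0.2294·(-4) + (-0.2294)·3 + (-0.2294)·4 + (-0.9177)·(-4) = 1.1471.
u_2 = c_2 − 1.1471·e_1 = (-4.2632, 3.2632, 4.2632, -2.9474).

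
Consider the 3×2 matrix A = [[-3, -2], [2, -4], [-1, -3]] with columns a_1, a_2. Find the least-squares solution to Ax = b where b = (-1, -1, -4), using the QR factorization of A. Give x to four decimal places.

x = (0.3136, 0.6099)

a_1 = (-3, 2, -1); ‖a_1‖ = 3.7417, so q_1 = (-0.8018, 0.5345, -0.2673).
q_1·a_2 = (-0.8018)·(-2) + 0.5345·(-4) + (-0.2673)·(-3) = 0.2673.
u_2 = a_2 − 0.2673·q_1 = (-1.7857, -4.1429, -2.9286).
‖u_2‖ = 5.3785, so q_2 = (-0.3320, -0.7703, -0.5445).
Qᵀb = (1.3363, 3.2802).
Back-substitute: x_2 = 3.2802/5.3785 = 0.6099.
x_1 = (1.3363 − 0.2673·0.6099)/3.7417 = 0.3136.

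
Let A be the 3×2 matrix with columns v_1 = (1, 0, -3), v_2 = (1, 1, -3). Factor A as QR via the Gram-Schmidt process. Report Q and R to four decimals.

e_1 = v_1/‖v_1‖ = (1, 0, -3)/3.1623 = (0.3162, 0.0000, -0.9487).
r_{12} = e_1·v_2 = 3.1623.
u_2 = v_2 − 3.1623·e_1 = (0.0000, 1.0000, 0.0000).
‖u_2‖ = 1.0000, so e_2 = (0.0000, 1.0000, 0.0000).

Q = [[0.3162, 0.0000], [0.0000, 1.0000], [-0.9487, 0.0000]], R = [[3.1623, 3.1623], [0.0000, 1.0000]]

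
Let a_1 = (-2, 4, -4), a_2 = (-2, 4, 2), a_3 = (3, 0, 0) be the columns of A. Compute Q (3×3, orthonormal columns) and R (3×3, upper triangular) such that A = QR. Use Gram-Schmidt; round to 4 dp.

Q = [[-0.3333, -0.2981, 0.8944], [0.6667, 0.5963, 0.4472], [-0.6667, 0.7454, 0.0000]], R = [[6.0000, 2.0000, -1.0000], [0.0000, 4.4721, -0.8944], [0.0000, 0.0000, 2.6833]]

a_1 = (-2, 4, -4); ‖a_1‖ = 6.0000, so e_1 = (-0.3333, 0.6667, -0.6667).
e_1·a_2 = (-0.3333)·(-2) + 0.6667·4 + (-0.6667)·2 = 2.0000.
u_2 = a_2 − 2.0000·e_1 = (-1.3333, 2.6667, 3.3333).
‖u_2‖ = 4.4721, so e_2 = (-0.2981, 0.5963, 0.7454).
e_1·a_3 = (-0.3333)·3 + 0.6667·0 + (-0.6667)·0 = -1.0000; e_2·a_3 = (-0.2981)·3 + 0.5963·0 + 0.7454·0 = -0.8944.
u_3 = a_3 + 1.0000·e_1 + 0.8944·e_2 = (2.4000, 1.2000, 0.0000).
‖u_3‖ = 2.6833, so e_3 = (0.8944, 0.4472, 0.0000).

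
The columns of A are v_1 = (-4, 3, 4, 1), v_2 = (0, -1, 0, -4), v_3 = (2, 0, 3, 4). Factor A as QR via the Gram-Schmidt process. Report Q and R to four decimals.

e_1 = v_1/‖v_1‖ = (-4, 3, 4, 1)/6.4807 = (-0.6172, 0.4629, 0.6172, 0.1543).
r_{12} = e_1·v_2 = -1.0801.
u_2 = v_2 + 1.0801·e_1 = (-0.6667, -0.5000, 0.6667, -3.8333).
‖u_2‖ = 3.9791, so e_2 = (-0.1675, -0.1257, 0.1675, -0.9634).
r_{13} = e_1·v_3 = 1.2344; r_{23} = e_2·v_3 = -3.6859.
u_3 = v_3 − 1.2344·e_1 + 3.6859·e_2 = (2.1444, -1.0346, 2.8556, 0.2586).
‖u_3‖ = 3.7270, so e_3 = (0.5754, -0.2776, 0.7662, 0.0694).

Q = [[-0.6172, -0.1675, 0.5754], [0.4629, -0.1257, -0.2776], [0.6172, 0.1675, 0.7662], [0.1543, -0.9634, 0.0694]], R = [[6.4807, -1.0801, 1.2344], [0.0000, 3.9791, -3.6859], [0.0000, 0.0000, 3.7270]]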